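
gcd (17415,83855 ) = 5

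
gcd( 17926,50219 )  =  1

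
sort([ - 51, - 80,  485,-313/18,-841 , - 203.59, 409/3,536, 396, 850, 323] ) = [ - 841 ,-203.59, - 80, - 51 , - 313/18,  409/3, 323, 396 , 485 , 536,850 ] 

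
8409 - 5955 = 2454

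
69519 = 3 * 23173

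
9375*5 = 46875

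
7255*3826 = 27757630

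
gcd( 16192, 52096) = 704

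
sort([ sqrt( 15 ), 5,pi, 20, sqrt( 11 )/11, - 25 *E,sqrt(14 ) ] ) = [ - 25*E, sqrt ( 11 )/11, pi, sqrt( 14 ),  sqrt (15), 5, 20]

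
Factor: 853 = 853^1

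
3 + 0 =3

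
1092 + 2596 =3688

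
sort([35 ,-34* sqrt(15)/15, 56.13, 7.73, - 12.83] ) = [ - 12.83,-34*sqrt( 15) /15, 7.73,35 , 56.13 ]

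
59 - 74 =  - 15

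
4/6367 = 4/6367= 0.00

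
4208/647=4208/647 = 6.50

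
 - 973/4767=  - 139/681 = - 0.20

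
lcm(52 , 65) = 260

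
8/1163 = 8/1163 = 0.01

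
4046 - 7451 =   -  3405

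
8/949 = 8/949 = 0.01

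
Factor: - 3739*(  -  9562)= 2^1*7^1*683^1*3739^1 = 35752318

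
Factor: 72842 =2^1*7^1*11^2*43^1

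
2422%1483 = 939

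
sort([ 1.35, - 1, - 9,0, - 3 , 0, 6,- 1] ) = [ - 9, - 3, - 1, - 1,0, 0,1.35,6] 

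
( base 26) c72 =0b10000001101000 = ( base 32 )838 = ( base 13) 3a12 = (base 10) 8296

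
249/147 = 83/49  =  1.69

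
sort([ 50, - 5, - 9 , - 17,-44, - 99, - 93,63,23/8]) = [  -  99,-93,- 44,-17,-9,-5 , 23/8,  50  ,  63]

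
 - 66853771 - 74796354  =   - 141650125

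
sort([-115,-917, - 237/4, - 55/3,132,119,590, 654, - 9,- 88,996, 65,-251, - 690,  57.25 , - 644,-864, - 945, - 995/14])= [ - 945, - 917 , - 864,-690,-644, - 251, - 115,-88, - 995/14, - 237/4,- 55/3, - 9,57.25,65,119 , 132, 590, 654,996 ] 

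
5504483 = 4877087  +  627396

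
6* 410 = 2460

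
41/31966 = 41/31966=0.00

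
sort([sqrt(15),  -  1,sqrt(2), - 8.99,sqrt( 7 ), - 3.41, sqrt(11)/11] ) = [ - 8.99, - 3.41,  -  1,  sqrt(11)/11, sqrt(2) , sqrt( 7 ),sqrt( 15)]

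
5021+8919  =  13940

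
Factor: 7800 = 2^3*3^1*5^2*13^1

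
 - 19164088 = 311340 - 19475428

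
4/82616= 1/20654 = 0.00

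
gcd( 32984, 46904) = 8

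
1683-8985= - 7302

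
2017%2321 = 2017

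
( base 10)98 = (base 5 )343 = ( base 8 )142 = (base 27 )3h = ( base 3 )10122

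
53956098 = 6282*8589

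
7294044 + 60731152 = 68025196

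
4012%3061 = 951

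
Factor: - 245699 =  - 277^1*887^1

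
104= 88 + 16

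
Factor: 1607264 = 2^5*50227^1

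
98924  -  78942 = 19982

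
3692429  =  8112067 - 4419638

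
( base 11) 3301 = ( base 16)1105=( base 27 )5QA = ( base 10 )4357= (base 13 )1CA2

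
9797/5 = 9797/5=1959.40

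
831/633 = 277/211 = 1.31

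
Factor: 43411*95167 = 4131294637 = 59^1*1613^1*43411^1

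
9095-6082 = 3013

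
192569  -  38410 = 154159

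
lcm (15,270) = 270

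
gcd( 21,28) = 7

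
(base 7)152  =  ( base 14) 62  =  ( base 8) 126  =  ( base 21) 42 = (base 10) 86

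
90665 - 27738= 62927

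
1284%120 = 84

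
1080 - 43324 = - 42244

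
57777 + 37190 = 94967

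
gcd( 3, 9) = 3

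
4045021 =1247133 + 2797888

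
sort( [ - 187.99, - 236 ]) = [ - 236, - 187.99]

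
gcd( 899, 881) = 1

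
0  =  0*616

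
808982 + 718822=1527804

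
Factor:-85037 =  - 85037^1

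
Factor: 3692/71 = 52 = 2^2 * 13^1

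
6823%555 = 163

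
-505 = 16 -521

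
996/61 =16 + 20/61 = 16.33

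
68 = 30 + 38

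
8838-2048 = 6790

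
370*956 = 353720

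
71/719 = 71/719 = 0.10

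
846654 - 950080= - 103426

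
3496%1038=382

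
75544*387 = 29235528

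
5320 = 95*56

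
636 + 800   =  1436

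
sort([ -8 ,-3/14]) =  [ - 8,-3/14] 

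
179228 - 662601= - 483373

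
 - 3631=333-3964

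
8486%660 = 566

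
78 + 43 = 121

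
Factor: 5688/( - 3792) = -3/2   =  - 2^( - 1)*3^1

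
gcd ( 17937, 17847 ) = 9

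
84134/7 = 84134/7  =  12019.14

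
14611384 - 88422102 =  - 73810718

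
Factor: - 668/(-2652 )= 167/663 =3^( - 1 )*13^( - 1)*17^( - 1)*167^1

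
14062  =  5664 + 8398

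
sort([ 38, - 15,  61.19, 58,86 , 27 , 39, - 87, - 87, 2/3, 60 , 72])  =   [ - 87,-87, - 15,2/3,  27,  38,39,58, 60, 61.19, 72,86 ] 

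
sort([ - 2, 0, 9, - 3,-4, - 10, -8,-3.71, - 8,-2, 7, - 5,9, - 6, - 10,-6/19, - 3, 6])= [ - 10,-10,  -  8, - 8, - 6 ,  -  5, - 4, - 3.71,  -  3, - 3,-2, - 2,  -  6/19, 0,6, 7, 9 , 9 ] 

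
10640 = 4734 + 5906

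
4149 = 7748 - 3599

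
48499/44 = 4409/4=1102.25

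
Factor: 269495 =5^1*53899^1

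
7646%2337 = 635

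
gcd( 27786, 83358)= 27786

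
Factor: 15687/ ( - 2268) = -2^(-2)*3^ ( - 1)*83^1 = - 83/12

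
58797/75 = 19599/25 = 783.96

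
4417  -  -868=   5285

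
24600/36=2050/3 = 683.33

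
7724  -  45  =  7679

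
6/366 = 1/61  =  0.02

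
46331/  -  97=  - 478  +  35/97 =- 477.64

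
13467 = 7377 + 6090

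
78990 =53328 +25662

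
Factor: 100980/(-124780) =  - 297/367 = -3^3*11^1*367^( - 1) 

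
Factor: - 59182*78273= - 4632352686  =  - 2^1*3^3*13^1*127^1 *223^1*233^1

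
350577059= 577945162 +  - 227368103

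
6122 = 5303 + 819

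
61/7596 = 61/7596 = 0.01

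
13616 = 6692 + 6924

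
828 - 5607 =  - 4779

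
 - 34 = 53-87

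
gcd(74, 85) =1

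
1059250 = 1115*950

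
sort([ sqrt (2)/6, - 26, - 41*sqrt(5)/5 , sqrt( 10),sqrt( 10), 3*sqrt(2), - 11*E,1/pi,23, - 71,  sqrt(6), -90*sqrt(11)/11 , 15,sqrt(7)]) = [ - 71,-11*E, - 90*sqrt(11 ) /11, - 26, - 41 *sqrt(5)/5 , sqrt( 2 )/6,  1/pi , sqrt( 6) , sqrt(7 ),sqrt (10),  sqrt ( 10) , 3*sqrt( 2), 15 , 23 ] 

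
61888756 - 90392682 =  - 28503926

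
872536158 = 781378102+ 91158056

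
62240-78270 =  - 16030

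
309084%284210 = 24874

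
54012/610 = 27006/305 = 88.54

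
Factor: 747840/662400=779/690= 2^ ( - 1 )*3^( -1)*5^( - 1)*19^1*23^( - 1)*41^1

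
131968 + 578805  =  710773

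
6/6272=3/3136  =  0.00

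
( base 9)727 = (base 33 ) hv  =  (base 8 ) 1120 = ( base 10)592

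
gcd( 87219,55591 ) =1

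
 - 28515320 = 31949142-60464462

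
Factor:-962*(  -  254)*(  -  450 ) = -109956600 = -2^3*3^2*5^2*13^1 * 37^1*127^1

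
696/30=23 + 1/5 = 23.20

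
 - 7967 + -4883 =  - 12850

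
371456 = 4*92864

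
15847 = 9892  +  5955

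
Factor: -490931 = -7^2*43^1*233^1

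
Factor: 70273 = 7^1*10039^1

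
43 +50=93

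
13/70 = 13/70 = 0.19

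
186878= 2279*82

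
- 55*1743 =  - 95865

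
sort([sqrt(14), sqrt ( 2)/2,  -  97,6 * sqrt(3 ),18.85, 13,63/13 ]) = [ - 97,  sqrt(2)/2, sqrt( 14),63/13,6* sqrt(3),  13,18.85] 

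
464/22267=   464/22267 = 0.02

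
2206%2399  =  2206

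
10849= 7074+3775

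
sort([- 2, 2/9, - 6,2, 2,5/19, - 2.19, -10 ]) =[ - 10, - 6, - 2.19, - 2,2/9,5/19,2,2] 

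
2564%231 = 23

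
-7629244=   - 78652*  97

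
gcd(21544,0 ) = 21544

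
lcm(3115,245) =21805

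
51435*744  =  38267640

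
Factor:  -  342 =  - 2^1 *3^2 * 19^1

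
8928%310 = 248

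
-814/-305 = 814/305 = 2.67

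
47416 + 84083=131499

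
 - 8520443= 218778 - 8739221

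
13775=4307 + 9468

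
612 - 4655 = -4043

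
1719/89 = 19 + 28/89 = 19.31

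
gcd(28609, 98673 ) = 1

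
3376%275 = 76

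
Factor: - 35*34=- 1190 = -  2^1*5^1*7^1* 17^1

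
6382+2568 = 8950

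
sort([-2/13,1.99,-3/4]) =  [ - 3/4,  -  2/13, 1.99]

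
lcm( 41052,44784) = 492624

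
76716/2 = 38358 = 38358.00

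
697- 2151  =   - 1454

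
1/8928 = 1/8928 = 0.00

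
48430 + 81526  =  129956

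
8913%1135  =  968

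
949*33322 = 31622578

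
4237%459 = 106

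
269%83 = 20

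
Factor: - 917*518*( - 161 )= 76475966 = 2^1*7^3*23^1*37^1 * 131^1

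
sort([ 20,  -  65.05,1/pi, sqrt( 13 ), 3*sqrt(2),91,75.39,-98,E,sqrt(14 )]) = [ - 98, - 65.05 , 1/pi,  E, sqrt(13),sqrt (14 ), 3*sqrt(2),20,75.39,91 ] 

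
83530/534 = 41765/267 = 156.42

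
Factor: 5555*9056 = 2^5*5^1 * 11^1 * 101^1 * 283^1  =  50306080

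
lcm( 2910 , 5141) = 154230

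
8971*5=44855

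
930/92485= 186/18497 = 0.01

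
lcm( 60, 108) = 540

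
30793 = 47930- 17137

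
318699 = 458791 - 140092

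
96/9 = 32/3 = 10.67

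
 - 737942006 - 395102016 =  - 1133044022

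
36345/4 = 36345/4 =9086.25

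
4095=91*45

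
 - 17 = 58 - 75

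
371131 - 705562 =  - 334431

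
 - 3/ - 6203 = 3/6203 = 0.00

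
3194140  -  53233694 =  -  50039554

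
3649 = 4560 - 911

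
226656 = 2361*96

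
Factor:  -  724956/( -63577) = 2^2*3^1*60413^1*63577^( - 1 ) 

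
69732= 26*2682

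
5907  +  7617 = 13524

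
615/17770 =123/3554 = 0.03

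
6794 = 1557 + 5237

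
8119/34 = 238 + 27/34 = 238.79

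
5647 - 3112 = 2535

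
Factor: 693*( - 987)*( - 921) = 629955711 = 3^4*7^2*11^1*47^1*307^1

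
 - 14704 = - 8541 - 6163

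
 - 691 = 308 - 999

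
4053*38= 154014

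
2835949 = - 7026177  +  9862126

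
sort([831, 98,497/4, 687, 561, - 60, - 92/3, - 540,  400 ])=[-540, - 60, - 92/3,98,497/4, 400 , 561, 687,831]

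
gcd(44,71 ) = 1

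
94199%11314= 3687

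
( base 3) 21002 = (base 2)10111111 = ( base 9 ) 232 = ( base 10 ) 191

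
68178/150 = 454 + 13/25 = 454.52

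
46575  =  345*135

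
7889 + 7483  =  15372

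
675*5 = 3375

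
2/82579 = 2/82579 = 0.00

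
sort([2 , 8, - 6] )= [-6,2,8] 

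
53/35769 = 53/35769 = 0.00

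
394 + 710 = 1104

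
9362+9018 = 18380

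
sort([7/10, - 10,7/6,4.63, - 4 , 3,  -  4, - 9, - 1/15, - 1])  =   [ - 10,-9, - 4, - 4, - 1, - 1/15, 7/10, 7/6,3, 4.63]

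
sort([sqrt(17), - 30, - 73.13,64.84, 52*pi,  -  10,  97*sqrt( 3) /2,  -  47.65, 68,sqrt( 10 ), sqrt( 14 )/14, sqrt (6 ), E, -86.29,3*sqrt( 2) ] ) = [ - 86.29,- 73.13, - 47.65,  -  30  , - 10, sqrt( 14 )/14,sqrt( 6 ),  E,sqrt( 10), sqrt ( 17),  3*sqrt( 2 ), 64.84, 68,  97*sqrt( 3) /2,52*pi]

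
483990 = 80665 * 6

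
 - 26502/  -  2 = 13251/1  =  13251.00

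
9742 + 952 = 10694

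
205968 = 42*4904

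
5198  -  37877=  -  32679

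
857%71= 5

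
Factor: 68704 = 2^5*19^1*113^1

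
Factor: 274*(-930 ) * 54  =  - 2^3*3^4* 5^1*31^1*  137^1 = - 13760280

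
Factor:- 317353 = - 317353^1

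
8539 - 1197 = 7342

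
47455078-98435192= -50980114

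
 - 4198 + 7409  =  3211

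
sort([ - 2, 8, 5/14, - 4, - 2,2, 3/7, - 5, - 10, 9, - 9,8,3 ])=[ - 10, - 9, - 5, - 4, - 2, - 2,5/14,  3/7,2,3  ,  8 , 8,9 ]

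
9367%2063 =1115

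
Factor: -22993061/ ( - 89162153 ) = 7^1*13^1 * 17^1*29^(-1)*89^1*167^1*3074557^ (-1)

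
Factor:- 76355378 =  -  2^1 * 11^1*3470699^1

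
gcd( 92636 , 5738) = 2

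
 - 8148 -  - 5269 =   -  2879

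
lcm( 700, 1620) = 56700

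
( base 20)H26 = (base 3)100101120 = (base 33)69f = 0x1ABE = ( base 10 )6846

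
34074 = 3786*9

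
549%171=36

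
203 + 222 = 425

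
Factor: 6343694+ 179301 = 5^1*1304599^1 = 6522995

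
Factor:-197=-197^1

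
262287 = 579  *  453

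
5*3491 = 17455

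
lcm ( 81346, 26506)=2359034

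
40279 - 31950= 8329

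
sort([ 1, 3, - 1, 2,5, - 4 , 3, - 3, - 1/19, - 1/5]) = [-4, - 3,-1, - 1/5, - 1/19, 1,2,3  ,  3, 5] 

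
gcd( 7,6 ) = 1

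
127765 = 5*25553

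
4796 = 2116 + 2680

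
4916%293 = 228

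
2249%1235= 1014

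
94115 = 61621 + 32494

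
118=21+97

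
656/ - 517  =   - 656/517 = -1.27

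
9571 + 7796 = 17367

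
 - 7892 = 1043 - 8935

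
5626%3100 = 2526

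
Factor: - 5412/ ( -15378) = 82/233 = 2^1*41^1*233^( - 1)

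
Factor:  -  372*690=  -  256680 = -2^3* 3^2*5^1 * 23^1*31^1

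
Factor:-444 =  - 2^2*3^1*37^1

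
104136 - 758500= - 654364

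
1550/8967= 1550/8967 = 0.17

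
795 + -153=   642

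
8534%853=4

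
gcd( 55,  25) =5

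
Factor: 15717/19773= 31/39 = 3^( - 1)*13^( - 1)*31^1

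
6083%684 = 611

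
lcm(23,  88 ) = 2024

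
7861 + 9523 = 17384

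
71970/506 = 35985/253 = 142.23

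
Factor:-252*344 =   -  2^5  *3^2 *7^1*43^1 = - 86688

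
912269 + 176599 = 1088868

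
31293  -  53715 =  - 22422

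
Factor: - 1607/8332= - 2^ ( - 2)*1607^1*2083^ (-1)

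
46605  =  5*9321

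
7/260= 7/260 = 0.03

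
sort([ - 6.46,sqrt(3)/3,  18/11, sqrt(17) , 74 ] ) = [ - 6.46 , sqrt( 3 )/3,18/11 , sqrt (17),74]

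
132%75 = 57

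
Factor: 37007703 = 3^2*4111967^1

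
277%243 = 34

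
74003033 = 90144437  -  16141404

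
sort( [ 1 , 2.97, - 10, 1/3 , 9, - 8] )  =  [-10,-8, 1/3 , 1, 2.97, 9]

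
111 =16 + 95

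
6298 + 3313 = 9611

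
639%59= 49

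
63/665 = 9/95 = 0.09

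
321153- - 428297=749450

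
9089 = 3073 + 6016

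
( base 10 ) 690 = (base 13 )411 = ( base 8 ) 1262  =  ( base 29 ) nn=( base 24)14i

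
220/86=2 + 24/43=2.56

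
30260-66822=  - 36562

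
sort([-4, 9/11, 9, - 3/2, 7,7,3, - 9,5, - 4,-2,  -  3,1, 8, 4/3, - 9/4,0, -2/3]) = [ - 9, - 4,  -  4,-3, - 9/4, -2, -3/2, - 2/3 , 0,9/11,1 , 4/3, 3,5, 7, 7, 8 , 9]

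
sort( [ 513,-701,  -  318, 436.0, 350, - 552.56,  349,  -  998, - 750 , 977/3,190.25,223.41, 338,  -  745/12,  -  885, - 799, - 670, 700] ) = [ - 998,  -  885, - 799,  -  750,- 701,-670, - 552.56, - 318 ,  -  745/12, 190.25,  223.41 , 977/3, 338, 349, 350, 436.0, 513, 700]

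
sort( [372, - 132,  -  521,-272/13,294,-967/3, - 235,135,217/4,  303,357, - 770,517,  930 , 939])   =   [ - 770,  -  521,-967/3,-235, - 132, - 272/13, 217/4 , 135, 294, 303,357 , 372,  517,930 , 939 ] 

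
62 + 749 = 811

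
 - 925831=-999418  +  73587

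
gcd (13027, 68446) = 7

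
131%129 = 2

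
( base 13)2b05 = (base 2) 1100001110010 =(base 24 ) aki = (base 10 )6258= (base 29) 7cn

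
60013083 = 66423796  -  6410713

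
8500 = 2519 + 5981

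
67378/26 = 2591 + 6/13 = 2591.46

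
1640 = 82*20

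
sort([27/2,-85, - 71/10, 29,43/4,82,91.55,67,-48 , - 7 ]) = [- 85,- 48, - 71/10, - 7 , 43/4, 27/2, 29,67,  82,91.55] 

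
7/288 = 7/288 = 0.02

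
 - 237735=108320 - 346055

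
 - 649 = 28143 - 28792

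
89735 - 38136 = 51599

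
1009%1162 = 1009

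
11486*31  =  356066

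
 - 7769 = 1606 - 9375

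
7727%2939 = 1849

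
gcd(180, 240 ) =60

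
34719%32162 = 2557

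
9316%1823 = 201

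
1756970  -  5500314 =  - 3743344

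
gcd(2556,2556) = 2556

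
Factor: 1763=41^1*43^1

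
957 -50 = 907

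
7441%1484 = 21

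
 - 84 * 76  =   - 6384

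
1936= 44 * 44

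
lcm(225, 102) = 7650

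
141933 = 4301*33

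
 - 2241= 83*( - 27)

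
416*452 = 188032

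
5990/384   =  2995/192=15.60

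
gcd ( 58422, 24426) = 6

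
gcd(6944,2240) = 224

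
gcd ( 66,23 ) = 1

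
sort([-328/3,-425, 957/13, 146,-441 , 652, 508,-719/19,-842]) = [-842, - 441, - 425, - 328/3, - 719/19,957/13  ,  146,508, 652] 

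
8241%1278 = 573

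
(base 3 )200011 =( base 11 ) 406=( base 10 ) 490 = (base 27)i4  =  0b111101010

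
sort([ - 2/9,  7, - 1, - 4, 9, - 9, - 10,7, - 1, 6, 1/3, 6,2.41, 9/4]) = [ - 10,-9,-4, - 1, - 1, - 2/9,1/3 , 9/4, 2.41,6, 6, 7, 7, 9] 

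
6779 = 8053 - 1274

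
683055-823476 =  - 140421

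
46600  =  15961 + 30639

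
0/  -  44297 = 0/1  =  -0.00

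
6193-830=5363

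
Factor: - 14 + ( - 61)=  - 3^1*5^2 = - 75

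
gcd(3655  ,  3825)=85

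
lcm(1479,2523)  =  42891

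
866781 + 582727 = 1449508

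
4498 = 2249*2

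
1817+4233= 6050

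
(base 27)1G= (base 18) 27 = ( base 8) 53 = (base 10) 43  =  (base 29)1E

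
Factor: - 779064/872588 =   -  2^1 * 3^1 * 11^1* 13^1*31^( -2)=- 858/961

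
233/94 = 2 + 45/94  =  2.48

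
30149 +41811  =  71960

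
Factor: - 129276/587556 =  - 189/859  =  - 3^3 *7^1*859^( - 1 )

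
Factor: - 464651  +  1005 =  - 463646 =- 2^1 * 231823^1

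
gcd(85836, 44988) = 276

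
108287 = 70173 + 38114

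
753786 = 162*4653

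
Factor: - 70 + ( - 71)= -141  =  -3^1*47^1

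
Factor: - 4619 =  - 31^1*149^1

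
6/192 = 1/32  =  0.03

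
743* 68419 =50835317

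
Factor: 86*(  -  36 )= - 2^3*3^2*43^1 = -  3096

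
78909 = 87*907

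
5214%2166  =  882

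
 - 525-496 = -1021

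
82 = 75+7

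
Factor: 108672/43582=2^6*3^1*7^( - 1) * 11^( - 1)  =  192/77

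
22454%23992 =22454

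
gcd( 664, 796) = 4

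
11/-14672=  - 1 + 14661/14672 = - 0.00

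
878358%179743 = 159386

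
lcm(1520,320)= 6080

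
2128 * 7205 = 15332240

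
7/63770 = 1/9110 = 0.00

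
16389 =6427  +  9962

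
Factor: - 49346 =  - 2^1*11^1*2243^1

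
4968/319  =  4968/319 = 15.57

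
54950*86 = 4725700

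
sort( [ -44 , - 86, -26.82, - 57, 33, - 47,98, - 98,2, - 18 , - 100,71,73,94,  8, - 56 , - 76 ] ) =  [  -  100,-98, - 86,-76 ,  -  57, - 56, - 47, - 44, - 26.82, - 18, 2,8 , 33,71, 73 , 94, 98]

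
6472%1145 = 747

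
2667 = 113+2554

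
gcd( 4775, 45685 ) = 5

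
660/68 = 165/17 = 9.71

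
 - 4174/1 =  - 4174 = - 4174.00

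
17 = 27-10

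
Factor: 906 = 2^1*3^1 *151^1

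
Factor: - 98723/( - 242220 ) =2^(  -  2)*3^( - 1)*5^(-1)*11^(-1 ) * 269^1 = 269/660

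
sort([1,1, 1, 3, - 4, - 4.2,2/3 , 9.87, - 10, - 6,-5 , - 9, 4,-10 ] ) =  [-10,-10, - 9, - 6, - 5 ,-4.2, - 4,2/3,  1, 1, 1,3, 4,9.87 ]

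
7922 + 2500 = 10422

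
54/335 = 54/335 = 0.16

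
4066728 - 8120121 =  - 4053393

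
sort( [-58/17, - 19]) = [-19, - 58/17]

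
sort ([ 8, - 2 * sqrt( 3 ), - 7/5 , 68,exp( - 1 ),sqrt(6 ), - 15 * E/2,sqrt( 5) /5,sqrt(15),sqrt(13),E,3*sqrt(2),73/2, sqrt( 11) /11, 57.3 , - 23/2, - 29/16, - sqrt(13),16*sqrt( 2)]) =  [ - 15 * E/2, - 23/2, - sqrt(13 ),  -  2*sqrt(3 ),-29/16, - 7/5,sqrt(11) /11,exp ( - 1),  sqrt(5 )/5, sqrt( 6),E,sqrt(13),sqrt(15), 3*sqrt(2),  8, 16*sqrt(2), 73/2, 57.3,68 ] 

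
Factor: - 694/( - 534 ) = 347/267 = 3^( - 1 )*89^( - 1 )*347^1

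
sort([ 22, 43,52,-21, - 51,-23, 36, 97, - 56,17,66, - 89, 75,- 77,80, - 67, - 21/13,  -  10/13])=[- 89,-77,-67 , - 56, - 51,- 23, - 21, - 21/13, - 10/13, 17, 22,36, 43 , 52 , 66,75, 80,97]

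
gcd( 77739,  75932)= 1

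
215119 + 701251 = 916370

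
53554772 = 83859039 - 30304267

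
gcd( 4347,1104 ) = 69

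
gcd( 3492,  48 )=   12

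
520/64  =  65/8=8.12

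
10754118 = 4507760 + 6246358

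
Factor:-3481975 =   -  5^2*7^1*101^1*197^1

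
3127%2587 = 540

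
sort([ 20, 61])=[20, 61]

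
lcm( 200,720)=3600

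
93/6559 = 93/6559 = 0.01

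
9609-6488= 3121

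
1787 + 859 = 2646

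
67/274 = 67/274 = 0.24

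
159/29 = 5 + 14/29 = 5.48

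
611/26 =47/2= 23.50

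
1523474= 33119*46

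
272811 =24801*11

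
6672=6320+352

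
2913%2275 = 638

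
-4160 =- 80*52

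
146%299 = 146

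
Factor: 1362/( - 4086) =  - 1/3= - 3^( - 1 ) 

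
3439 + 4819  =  8258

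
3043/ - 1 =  - 3043/1 = - 3043.00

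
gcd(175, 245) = 35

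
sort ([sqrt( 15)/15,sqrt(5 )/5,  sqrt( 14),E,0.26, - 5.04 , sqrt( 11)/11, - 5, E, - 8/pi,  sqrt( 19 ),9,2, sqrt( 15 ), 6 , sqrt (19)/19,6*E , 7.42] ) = [ - 5.04, - 5, - 8/pi,sqrt( 19)/19,sqrt( 15)/15,0.26,sqrt( 11)/11,  sqrt(5)/5,2, E, E , sqrt( 14),sqrt( 15 ), sqrt( 19 ),6,  7.42, 9 , 6 * E]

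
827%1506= 827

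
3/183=1/61 = 0.02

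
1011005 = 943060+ 67945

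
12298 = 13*946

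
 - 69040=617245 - 686285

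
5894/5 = 5894/5= 1178.80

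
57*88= 5016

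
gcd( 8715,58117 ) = 1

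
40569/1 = 40569 = 40569.00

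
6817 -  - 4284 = 11101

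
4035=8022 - 3987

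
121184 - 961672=-840488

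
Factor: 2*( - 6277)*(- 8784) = 2^5*3^2*61^1 * 6277^1 =110274336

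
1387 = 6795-5408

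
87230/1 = 87230= 87230.00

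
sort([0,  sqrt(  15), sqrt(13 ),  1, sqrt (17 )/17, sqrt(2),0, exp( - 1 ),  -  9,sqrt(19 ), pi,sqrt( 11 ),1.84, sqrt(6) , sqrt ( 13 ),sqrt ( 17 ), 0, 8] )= [ - 9, 0, 0, 0, sqrt(17)/17,exp( - 1),1 , sqrt( 2 ),1.84, sqrt( 6 ),pi, sqrt( 11),sqrt(13 ), sqrt(13), sqrt( 15), sqrt( 17 ),sqrt ( 19), 8]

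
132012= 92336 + 39676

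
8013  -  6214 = 1799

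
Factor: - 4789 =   -  4789^1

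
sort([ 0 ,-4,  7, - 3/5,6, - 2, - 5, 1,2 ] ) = [ - 5,  -  4, - 2, - 3/5, 0,1, 2,6, 7] 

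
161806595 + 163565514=325372109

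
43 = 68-25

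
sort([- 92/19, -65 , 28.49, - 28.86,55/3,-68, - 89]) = [ - 89, - 68, - 65, - 28.86,-92/19, 55/3,28.49 ] 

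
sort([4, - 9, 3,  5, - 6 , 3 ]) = [- 9, - 6,  3, 3,4, 5 ]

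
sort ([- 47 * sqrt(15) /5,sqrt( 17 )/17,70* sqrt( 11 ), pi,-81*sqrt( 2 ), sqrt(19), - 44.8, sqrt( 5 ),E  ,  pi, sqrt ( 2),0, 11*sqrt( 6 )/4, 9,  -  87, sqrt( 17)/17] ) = [-81 * sqrt( 2), - 87,-44.8,-47*sqrt(15 )/5, 0, sqrt(17 )/17, sqrt( 17)/17, sqrt( 2), sqrt(5),E,pi, pi,  sqrt( 19 ),11 * sqrt( 6 )/4, 9,  70*sqrt ( 11)]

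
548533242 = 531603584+16929658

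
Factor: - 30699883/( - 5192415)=3^ (-2)*5^( - 1)*19^(- 1 )*47^1*59^1*6073^( - 1)*11071^1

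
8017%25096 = 8017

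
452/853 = 452/853 = 0.53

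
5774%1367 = 306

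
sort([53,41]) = [ 41, 53]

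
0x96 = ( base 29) 55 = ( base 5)1100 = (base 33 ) 4i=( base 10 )150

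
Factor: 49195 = 5^1*9839^1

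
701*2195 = 1538695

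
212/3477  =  212/3477 = 0.06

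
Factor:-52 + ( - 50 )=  - 102 = -2^1*3^1*17^1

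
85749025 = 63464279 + 22284746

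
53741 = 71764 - 18023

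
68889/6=11481 + 1/2 = 11481.50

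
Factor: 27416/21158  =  92/71 = 2^2*23^1* 71^( - 1)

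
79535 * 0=0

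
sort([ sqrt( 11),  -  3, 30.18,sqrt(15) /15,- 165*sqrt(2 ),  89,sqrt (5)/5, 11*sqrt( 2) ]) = [ - 165*sqrt( 2 ),  -  3,  sqrt ( 15 )/15,  sqrt( 5) /5, sqrt(11), 11*sqrt(2 ), 30.18, 89]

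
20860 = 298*70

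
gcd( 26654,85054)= 2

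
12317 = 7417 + 4900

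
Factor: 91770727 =91770727^1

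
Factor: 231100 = 2^2*5^2 * 2311^1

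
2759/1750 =1 + 1009/1750 = 1.58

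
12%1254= 12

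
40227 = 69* 583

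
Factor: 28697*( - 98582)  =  -2^1*11^1 * 4481^1*  28697^1 = - 2829007654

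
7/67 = 7/67 = 0.10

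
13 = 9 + 4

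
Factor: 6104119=7^1 *872017^1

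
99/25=99/25 = 3.96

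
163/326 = 1/2=0.50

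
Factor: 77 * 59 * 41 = 7^1 * 11^1*41^1*59^1 = 186263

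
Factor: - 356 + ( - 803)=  - 19^1*61^1  =  - 1159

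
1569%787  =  782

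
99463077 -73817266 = 25645811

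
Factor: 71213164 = 2^2 * 11^1*1618481^1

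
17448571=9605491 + 7843080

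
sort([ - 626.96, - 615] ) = [ - 626.96,-615] 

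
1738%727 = 284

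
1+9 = 10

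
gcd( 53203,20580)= 1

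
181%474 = 181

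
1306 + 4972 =6278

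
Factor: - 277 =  - 277^1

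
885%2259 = 885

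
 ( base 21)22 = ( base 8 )54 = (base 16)2C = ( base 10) 44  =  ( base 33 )1b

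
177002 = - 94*( - 1883)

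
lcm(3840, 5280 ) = 42240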